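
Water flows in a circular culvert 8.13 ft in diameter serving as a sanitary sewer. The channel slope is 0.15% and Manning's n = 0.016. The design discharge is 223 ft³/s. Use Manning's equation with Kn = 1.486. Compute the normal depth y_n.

y_n = 5.23 ft

Manning's equation rearranged: A R^(2/3) = nQ / (1.486·√S) = 0.016 × 223 / (1.486 × √0.0015) = 62.
Trying y = 4.08 ft: A R^(2/3) = 41.91 — too small.
Trying y = 6.19 ft: A R^(2/3) = 77.27 — too large.
Trying y = 5.23 ft: A R^(2/3) = 62.08 — matches.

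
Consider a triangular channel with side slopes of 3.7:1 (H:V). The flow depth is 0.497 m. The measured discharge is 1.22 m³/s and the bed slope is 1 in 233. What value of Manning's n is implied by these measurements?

For a triangular section with side slope z = 3.7: A = zy² = 3.7×0.497² = 0.9139 m²; P = 2y√(1+z²) = 2×0.497×3.833 = 3.81 m.
Hydraulic radius R = A/P = 0.9139/3.81 = 0.2399 m.
Rearranging Manning's equation: n = (1/Q) A R^(2/3) S^(1/2) = (1/1.22) × 0.9139 × 0.2399^(2/3) × √0.004292 = 0.0189.

n = 0.0189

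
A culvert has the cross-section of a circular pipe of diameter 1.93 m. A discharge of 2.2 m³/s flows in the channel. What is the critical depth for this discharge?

At critical depth, Q² T / (g A³) = 1, i.e. A³/T = Q²/g = 2.2²/9.81 = 0.4934.
At y = 0.542 m: A³/T = 0.176 — short.
At y = 0.862 m: A³/T = 1.053 — over.
At y = 0.708 m: A³/T = 0.4947 — close enough.

y_c = 0.708 m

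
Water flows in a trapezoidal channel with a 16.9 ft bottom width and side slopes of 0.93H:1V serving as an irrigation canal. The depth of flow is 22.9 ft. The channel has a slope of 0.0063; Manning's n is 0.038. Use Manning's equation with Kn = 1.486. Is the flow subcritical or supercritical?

With bottom width b = 16.9 ft and side slope z = 0.93: A = (b + zy)y = (16.9 + 0.93×22.9)×22.9 = 874.7 ft²; P = b + 2y√(1+z²) = 16.9 + 2×22.9×1.366 = 79.45 ft.
Hydraulic radius R = A/P = 874.7/79.45 = 11.01 ft.
V = (1.486/n) R^(2/3) √S = (1.486/0.038) × 11.01^(2/3) × √0.0063 = 15.36 ft/s. Hydraulic depth D_h = A/T = 874.7/59.49 = 14.7 ft.
Froude number Fr = V/√(g·D_h) = 15.36/√(32.2×14.7) = 0.706, which is less than 1, so the flow is subcritical.

subcritical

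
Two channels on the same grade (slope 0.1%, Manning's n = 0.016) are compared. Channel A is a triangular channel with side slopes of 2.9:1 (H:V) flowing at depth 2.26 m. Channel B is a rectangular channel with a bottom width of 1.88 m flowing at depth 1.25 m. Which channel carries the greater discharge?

channel A

Channel A: For a triangular section with side slope z = 2.9: A = zy² = 2.9×2.26² = 14.81 m²; P = 2y√(1+z²) = 2×2.26×3.068 = 13.87 m. Hydraulic radius R = A/P = 14.81/13.87 = 1.068 m. Q_A = (1/0.016)·14.81·1.068^(2/3)·√0.001 = 30.59 m³/s.
Channel B: Flow area A = b·y = 1.88 × 1.25 = 2.35 m². Wetted perimeter P = b + 2y = 1.88 + 2×1.25 = 4.38 m. Hydraulic radius R = A/P = 2.35/4.38 = 0.5365 m. Q_B = (1/0.016)·2.35·0.5365^(2/3)·√0.001 = 3.067 m³/s.
Q_A = 30.59 m³/s vs Q_B = 3.067 m³/s, so channel A carries more.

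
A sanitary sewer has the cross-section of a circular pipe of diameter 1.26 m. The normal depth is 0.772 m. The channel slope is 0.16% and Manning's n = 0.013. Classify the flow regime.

subcritical

For a circular section of diameter D = 1.26 m at depth y = 0.772 m, the central angle is θ = 2 arccos(1 − 2y/D) = 3.596 rad. Then A = (D²/8)(θ − sin θ) = 0.8008 m² and P = Dθ/2 = 2.266 m.
Hydraulic radius R = A/P = 0.8008/2.266 = 0.3535 m.
V = (1/n) R^(2/3) √S = (1/0.013) × 0.3535^(2/3) × √0.0016 = 1.538 m/s. Hydraulic depth D_h = A/T = 0.8008/1.228 = 0.6524 m.
Froude number Fr = V/√(g·D_h) = 1.538/√(9.81×0.6524) = 0.608, which is less than 1, so the flow is subcritical.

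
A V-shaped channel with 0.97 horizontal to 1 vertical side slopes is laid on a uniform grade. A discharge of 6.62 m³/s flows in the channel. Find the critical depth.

At critical depth, Q² T / (g A³) = 1, i.e. A³/T = Q²/g = 6.62²/9.81 = 4.467.
Trying y = 1.17 m: A³/T = 1.031 — too small.
Trying y = 1.92 m: A³/T = 12.27 — too large.
Trying y = 1.57 m: A³/T = 4.488 — ≈ 4.467.

y_c = 1.57 m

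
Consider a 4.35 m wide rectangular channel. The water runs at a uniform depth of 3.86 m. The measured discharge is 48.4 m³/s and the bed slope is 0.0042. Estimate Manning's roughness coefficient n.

Flow area A = b·y = 4.35 × 3.86 = 16.79 m². Wetted perimeter P = b + 2y = 4.35 + 2×3.86 = 12.07 m.
Hydraulic radius R = A/P = 16.79/12.07 = 1.391 m.
Rearranging Manning's equation: n = (1/Q) A R^(2/3) S^(1/2) = (1/48.4) × 16.79 × 1.391^(2/3) × √0.0042 = 0.028.

n = 0.028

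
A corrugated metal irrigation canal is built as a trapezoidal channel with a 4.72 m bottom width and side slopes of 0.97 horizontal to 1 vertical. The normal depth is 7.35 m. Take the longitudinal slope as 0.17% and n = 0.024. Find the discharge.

Q = 342 m³/s

With bottom width b = 4.72 m and side slope z = 0.97: A = (b + zy)y = (4.72 + 0.97×7.35)×7.35 = 87.09 m²; P = b + 2y√(1+z²) = 4.72 + 2×7.35×1.393 = 25.2 m.
Hydraulic radius R = A/P = 87.09/25.2 = 3.456 m.
Manning's equation: Q = (1/n) A R^(2/3) S^(1/2) = (1/0.024) × 87.09 × 3.456^(2/3) × 0.0017^(1/2) = 342 m³/s.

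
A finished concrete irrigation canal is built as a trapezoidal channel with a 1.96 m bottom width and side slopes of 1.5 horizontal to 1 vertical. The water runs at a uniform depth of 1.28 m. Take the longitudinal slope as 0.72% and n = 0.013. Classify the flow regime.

supercritical

With bottom width b = 1.96 m and side slope z = 1.5: A = (b + zy)y = (1.96 + 1.5×1.28)×1.28 = 4.966 m²; P = b + 2y√(1+z²) = 1.96 + 2×1.28×1.803 = 6.575 m.
Hydraulic radius R = A/P = 4.966/6.575 = 0.7553 m.
V = (1/n) R^(2/3) √S = (1/0.013) × 0.7553^(2/3) × √0.0072 = 5.414 m/s. Hydraulic depth D_h = A/T = 4.966/5.8 = 0.8563 m.
Froude number Fr = V/√(g·D_h) = 5.414/√(9.81×0.8563) = 1.87, which is greater than 1, so the flow is supercritical.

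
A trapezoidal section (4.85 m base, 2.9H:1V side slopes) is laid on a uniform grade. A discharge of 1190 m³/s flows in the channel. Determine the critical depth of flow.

At critical depth, Q² T / (g A³) = 1, i.e. A³/T = Q²/g = 1190²/9.81 = 144400.
Try y = 8.02 m: A³/T = 223000 — too large.
Try y = 7.29 m: A³/T = 144300 — matches.

y_c = 7.29 m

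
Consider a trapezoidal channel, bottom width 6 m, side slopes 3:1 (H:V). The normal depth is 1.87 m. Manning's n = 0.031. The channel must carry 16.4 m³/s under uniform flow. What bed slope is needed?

S = 0.000422

With bottom width b = 6 m and side slope z = 3: A = (b + zy)y = (6 + 3×1.87)×1.87 = 21.71 m²; P = b + 2y√(1+z²) = 6 + 2×1.87×3.162 = 17.83 m.
Hydraulic radius R = A/P = 21.71/17.83 = 1.218 m.
From Manning's equation, S = [nQ / (1 A R^(2/3))]² = [0.031 × 16.4 / (1 × 21.71 × 1.218^(2/3))]² = 0.000422.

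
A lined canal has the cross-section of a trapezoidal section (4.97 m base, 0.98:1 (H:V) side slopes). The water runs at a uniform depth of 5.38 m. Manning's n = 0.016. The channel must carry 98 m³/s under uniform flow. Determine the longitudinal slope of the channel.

With bottom width b = 4.97 m and side slope z = 0.98: A = (b + zy)y = (4.97 + 0.98×5.38)×5.38 = 55.1 m²; P = b + 2y√(1+z²) = 4.97 + 2×5.38×1.4 = 20.04 m.
Hydraulic radius R = A/P = 55.1/20.04 = 2.75 m.
From Manning's equation, S = [nQ / (1 A R^(2/3))]² = [0.016 × 98 / (1 × 55.1 × 2.75^(2/3))]² = 0.00021.

S = 0.00021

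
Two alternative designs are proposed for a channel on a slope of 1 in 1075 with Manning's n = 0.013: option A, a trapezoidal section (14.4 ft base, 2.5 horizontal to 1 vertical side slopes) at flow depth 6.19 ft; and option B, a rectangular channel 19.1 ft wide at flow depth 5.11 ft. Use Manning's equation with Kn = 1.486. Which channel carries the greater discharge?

channel A

Channel A: With bottom width b = 14.4 ft and side slope z = 2.5: A = (b + zy)y = (14.4 + 2.5×6.19)×6.19 = 184.9 ft²; P = b + 2y√(1+z²) = 14.4 + 2×6.19×2.693 = 47.73 ft. Hydraulic radius R = A/P = 184.9/47.73 = 3.874 ft. Q_A = (1.486/0.013)·184.9·3.874^(2/3)·√0.0009302 = 1590 ft³/s.
Channel B: Flow area A = b·y = 19.1 × 5.11 = 97.6 ft². Wetted perimeter P = b + 2y = 19.1 + 2×5.11 = 29.32 ft. Hydraulic radius R = A/P = 97.6/29.32 = 3.329 ft. Q_B = (1.486/0.013)·97.6·3.329^(2/3)·√0.0009302 = 758.6 ft³/s.
Q_A = 1590 ft³/s vs Q_B = 758.6 ft³/s, so channel A carries more.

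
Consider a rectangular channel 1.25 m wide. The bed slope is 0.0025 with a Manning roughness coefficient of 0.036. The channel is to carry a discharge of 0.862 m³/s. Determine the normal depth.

Manning's equation rearranged: A R^(2/3) = nQ / (1·√S) = 0.036 × 0.862 / (√0.0025) = 0.6206.
Trying y = 0.732 m: A R^(2/3) = 0.4432 — too small.
Trying y = 1.16 m: A R^(2/3) = 0.7952 — too large.
Trying y = 0.951 m: A R^(2/3) = 0.6205 — close enough.

y_n = 0.951 m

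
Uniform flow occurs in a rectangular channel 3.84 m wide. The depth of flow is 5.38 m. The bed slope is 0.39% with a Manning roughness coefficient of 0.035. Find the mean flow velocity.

Flow area A = b·y = 3.84 × 5.38 = 20.66 m². Wetted perimeter P = b + 2y = 3.84 + 2×5.38 = 14.6 m.
Hydraulic radius R = A/P = 20.66/14.6 = 1.415 m.
From Manning's equation, V = (1/n) R^(2/3) S^(1/2) = (1/0.035) × 1.415^(2/3) × 0.0039^(1/2) = 2.25 m/s.

V = 2.25 m/s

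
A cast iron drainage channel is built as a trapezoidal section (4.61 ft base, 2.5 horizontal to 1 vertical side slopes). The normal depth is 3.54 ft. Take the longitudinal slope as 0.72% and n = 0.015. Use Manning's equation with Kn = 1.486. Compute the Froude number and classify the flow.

With bottom width b = 4.61 ft and side slope z = 2.5: A = (b + zy)y = (4.61 + 2.5×3.54)×3.54 = 47.65 ft²; P = b + 2y√(1+z²) = 4.61 + 2×3.54×2.693 = 23.67 ft.
Hydraulic radius R = A/P = 47.65/23.67 = 2.013 ft.
V = (1.486/n) R^(2/3) √S = (1.486/0.015) × 2.013^(2/3) × √0.0072 = 13.4 ft/s. Hydraulic depth D_h = A/T = 47.65/22.31 = 2.136 ft.
Froude number Fr = V/√(g·D_h) = 13.4/√(32.2×2.136) = 1.62, which is greater than 1, so the flow is supercritical.

supercritical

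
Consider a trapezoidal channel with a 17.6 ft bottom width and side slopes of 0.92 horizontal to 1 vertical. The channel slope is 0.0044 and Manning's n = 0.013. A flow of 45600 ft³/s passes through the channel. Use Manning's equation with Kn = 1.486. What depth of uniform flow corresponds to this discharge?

Manning's equation rearranged: A R^(2/3) = nQ / (1.486·√S) = 0.013 × 45600 / (1.486 × √0.0044) = 6014.
Try y = 19.7 ft: A R^(2/3) = 3243 — low.
Try y = 26.6 ft: A R^(2/3) = 6012 — ≈ 6014.

y_n = 26.6 ft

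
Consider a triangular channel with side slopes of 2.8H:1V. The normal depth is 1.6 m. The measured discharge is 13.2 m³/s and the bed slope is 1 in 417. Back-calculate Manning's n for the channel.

n = 0.022

For a triangular section with side slope z = 2.8: A = zy² = 2.8×1.6² = 7.168 m²; P = 2y√(1+z²) = 2×1.6×2.973 = 9.514 m.
Hydraulic radius R = A/P = 7.168/9.514 = 0.7534 m.
Rearranging Manning's equation: n = (1/Q) A R^(2/3) S^(1/2) = (1/13.2) × 7.168 × 0.7534^(2/3) × √0.002398 = 0.022.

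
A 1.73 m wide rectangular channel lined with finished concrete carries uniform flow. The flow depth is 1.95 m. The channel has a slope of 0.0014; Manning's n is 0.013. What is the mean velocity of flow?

V = 2.05 m/s

Flow area A = b·y = 1.73 × 1.95 = 3.373 m². Wetted perimeter P = b + 2y = 1.73 + 2×1.95 = 5.63 m.
Hydraulic radius R = A/P = 3.373/5.63 = 0.5992 m.
From Manning's equation, V = (1/n) R^(2/3) S^(1/2) = (1/0.013) × 0.5992^(2/3) × 0.0014^(1/2) = 2.05 m/s.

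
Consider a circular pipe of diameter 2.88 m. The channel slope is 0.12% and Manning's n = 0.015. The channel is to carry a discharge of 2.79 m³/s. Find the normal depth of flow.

y_n = 0.941 m

Manning's equation rearranged: A R^(2/3) = nQ / (1·√S) = 0.015 × 2.79 / (√0.0012) = 1.208.
Trying y = 0.699 m: A R^(2/3) = 0.6759 — short.
Trying y = 0.941 m: A R^(2/3) = 1.208 — matches.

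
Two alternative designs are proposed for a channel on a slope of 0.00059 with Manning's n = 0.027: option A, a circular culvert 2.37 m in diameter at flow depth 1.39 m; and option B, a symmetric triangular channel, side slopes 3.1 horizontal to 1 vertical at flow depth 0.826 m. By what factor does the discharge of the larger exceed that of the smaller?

Channel A: For a circular section of diameter D = 2.37 m at depth y = 1.39 m, the central angle is θ = 2 arccos(1 − 2y/D) = 3.489 rad. Then A = (D²/8)(θ − sin θ) = 2.689 m² and P = Dθ/2 = 4.135 m. Hydraulic radius R = A/P = 2.689/4.135 = 0.6504 m. Q_A = (1/0.027)·2.689·0.6504^(2/3)·√0.00059 = 1.816 m³/s.
Channel B: For a triangular section with side slope z = 3.1: A = zy² = 3.1×0.826² = 2.115 m²; P = 2y√(1+z²) = 2×0.826×3.257 = 5.381 m. Hydraulic radius R = A/P = 2.115/5.381 = 0.3931 m. Q_B = (1/0.027)·2.115·0.3931^(2/3)·√0.00059 = 1.021 m³/s.
The larger discharge is 1.816 m³/s and the smaller is 1.021 m³/s; the ratio is 1.78.

1.78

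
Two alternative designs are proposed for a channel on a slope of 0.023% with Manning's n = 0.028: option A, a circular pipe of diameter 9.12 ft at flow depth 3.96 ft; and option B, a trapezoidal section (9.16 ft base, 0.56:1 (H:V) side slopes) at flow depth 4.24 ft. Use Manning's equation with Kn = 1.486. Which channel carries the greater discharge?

channel B

Channel A: For a circular section of diameter D = 9.12 ft at depth y = 3.96 ft, the central angle is θ = 2 arccos(1 − 2y/D) = 2.878 rad. Then A = (D²/8)(θ − sin θ) = 27.21 ft² and P = Dθ/2 = 13.12 ft. Hydraulic radius R = A/P = 27.21/13.12 = 2.073 ft. Q_A = (1.486/0.028)·27.21·2.073^(2/3)·√0.00023 = 35.6 ft³/s.
Channel B: With bottom width b = 9.16 ft and side slope z = 0.56: A = (b + zy)y = (9.16 + 0.56×4.24)×4.24 = 48.91 ft²; P = b + 2y√(1+z²) = 9.16 + 2×4.24×1.146 = 18.88 ft. Hydraulic radius R = A/P = 48.91/18.88 = 2.59 ft. Q_B = (1.486/0.028)·48.91·2.59^(2/3)·√0.00023 = 74.25 ft³/s.
Q_A = 35.6 ft³/s vs Q_B = 74.25 ft³/s, so channel B carries more.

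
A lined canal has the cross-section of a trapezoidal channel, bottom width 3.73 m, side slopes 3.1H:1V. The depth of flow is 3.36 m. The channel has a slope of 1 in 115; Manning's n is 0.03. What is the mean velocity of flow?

V = 4.69 m/s

With bottom width b = 3.73 m and side slope z = 3.1: A = (b + zy)y = (3.73 + 3.1×3.36)×3.36 = 47.53 m²; P = b + 2y√(1+z²) = 3.73 + 2×3.36×3.257 = 25.62 m.
Hydraulic radius R = A/P = 47.53/25.62 = 1.855 m.
From Manning's equation, V = (1/n) R^(2/3) S^(1/2) = (1/0.03) × 1.855^(2/3) × 0.008696^(1/2) = 4.69 m/s.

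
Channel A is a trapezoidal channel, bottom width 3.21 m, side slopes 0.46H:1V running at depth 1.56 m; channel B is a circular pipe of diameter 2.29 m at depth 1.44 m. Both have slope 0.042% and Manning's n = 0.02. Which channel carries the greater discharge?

Channel A: With bottom width b = 3.21 m and side slope z = 0.46: A = (b + zy)y = (3.21 + 0.46×1.56)×1.56 = 6.127 m²; P = b + 2y√(1+z²) = 3.21 + 2×1.56×1.101 = 6.644 m. Hydraulic radius R = A/P = 6.127/6.644 = 0.9222 m. Q_A = (1/0.02)·6.127·0.9222^(2/3)·√0.00042 = 5.948 m³/s.
Channel B: For a circular section of diameter D = 2.29 m at depth y = 1.44 m, the central angle is θ = 2 arccos(1 − 2y/D) = 3.663 rad. Then A = (D²/8)(θ − sin θ) = 2.727 m² and P = Dθ/2 = 4.194 m. Hydraulic radius R = A/P = 2.727/4.194 = 0.6503 m. Q_B = (1/0.02)·2.727·0.6503^(2/3)·√0.00042 = 2.098 m³/s.
Q_A = 5.948 m³/s vs Q_B = 2.098 m³/s, so channel A carries more.

channel A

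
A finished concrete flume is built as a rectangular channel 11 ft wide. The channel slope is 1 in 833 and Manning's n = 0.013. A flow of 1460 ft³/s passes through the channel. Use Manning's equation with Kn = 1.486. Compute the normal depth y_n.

y_n = 13.5 ft

Manning's equation rearranged: A R^(2/3) = nQ / (1.486·√S) = 0.013 × 1460 / (1.486 × √0.0012) = 368.6.
At y = 10.8 ft: A R^(2/3) = 281.3 — too small.
At y = 16.8 ft: A R^(2/3) = 476.7 — too large.
At y = 13.5 ft: A R^(2/3) = 368.4 — close enough.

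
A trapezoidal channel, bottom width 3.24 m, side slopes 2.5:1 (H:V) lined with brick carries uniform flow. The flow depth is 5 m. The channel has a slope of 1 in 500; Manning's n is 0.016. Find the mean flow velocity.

V = 5.3 m/s

With bottom width b = 3.24 m and side slope z = 2.5: A = (b + zy)y = (3.24 + 2.5×5)×5 = 78.7 m²; P = b + 2y√(1+z²) = 3.24 + 2×5×2.693 = 30.17 m.
Hydraulic radius R = A/P = 78.7/30.17 = 2.609 m.
From Manning's equation, V = (1/n) R^(2/3) S^(1/2) = (1/0.016) × 2.609^(2/3) × 0.002^(1/2) = 5.3 m/s.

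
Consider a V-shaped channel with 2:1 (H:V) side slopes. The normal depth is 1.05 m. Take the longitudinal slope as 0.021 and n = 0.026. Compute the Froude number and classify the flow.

supercritical

For a triangular section with side slope z = 2: A = zy² = 2×1.05² = 2.205 m²; P = 2y√(1+z²) = 2×1.05×2.236 = 4.696 m.
Hydraulic radius R = A/P = 2.205/4.696 = 0.4696 m.
V = (1/n) R^(2/3) √S = (1/0.026) × 0.4696^(2/3) × √0.021 = 3.367 m/s. Hydraulic depth D_h = A/T = 2.205/4.2 = 0.525 m.
Froude number Fr = V/√(g·D_h) = 3.367/√(9.81×0.525) = 1.48, which is greater than 1, so the flow is supercritical.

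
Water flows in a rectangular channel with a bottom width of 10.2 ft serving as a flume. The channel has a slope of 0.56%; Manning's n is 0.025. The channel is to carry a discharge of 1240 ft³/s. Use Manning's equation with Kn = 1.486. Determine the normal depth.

Manning's equation rearranged: A R^(2/3) = nQ / (1.486·√S) = 0.025 × 1240 / (1.486 × √0.0056) = 278.8.
Trying y = 14.2 ft: A R^(2/3) = 349.7 — too large.
Trying y = 9.99 ft: A R^(2/3) = 229.3 — too small.
Trying y = 11.7 ft: A R^(2/3) = 277.8 — close enough.

y_n = 11.7 ft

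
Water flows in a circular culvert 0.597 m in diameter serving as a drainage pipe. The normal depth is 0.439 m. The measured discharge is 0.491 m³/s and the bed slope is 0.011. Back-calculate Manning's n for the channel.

n = 0.015

For a circular section of diameter D = 0.597 m at depth y = 0.439 m, the central angle is θ = 2 arccos(1 − 2y/D) = 4.122 rad. Then A = (D²/8)(θ − sin θ) = 0.2206 m² and P = Dθ/2 = 1.23 m.
Hydraulic radius R = A/P = 0.2206/1.23 = 0.1793 m.
Rearranging Manning's equation: n = (1/Q) A R^(2/3) S^(1/2) = (1/0.491) × 0.2206 × 0.1793^(2/3) × √0.011 = 0.015.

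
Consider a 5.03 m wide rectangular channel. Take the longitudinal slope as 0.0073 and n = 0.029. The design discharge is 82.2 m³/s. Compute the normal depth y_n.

y_n = 4.12 m

Manning's equation rearranged: A R^(2/3) = nQ / (1·√S) = 0.029 × 82.2 / (√0.0073) = 27.9.
Trying y = 4.8 m: A R^(2/3) = 33.72 — over.
Trying y = 3.56 m: A R^(2/3) = 23.19 — short.
Trying y = 4.12 m: A R^(2/3) = 27.9 — ≈ 27.9.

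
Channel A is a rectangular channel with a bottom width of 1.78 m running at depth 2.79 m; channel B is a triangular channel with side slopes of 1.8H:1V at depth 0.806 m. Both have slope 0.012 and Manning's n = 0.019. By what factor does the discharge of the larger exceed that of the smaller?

Channel A: Flow area A = b·y = 1.78 × 2.79 = 4.966 m². Wetted perimeter P = b + 2y = 1.78 + 2×2.79 = 7.36 m. Hydraulic radius R = A/P = 4.966/7.36 = 0.6748 m. Q_A = (1/0.019)·4.966·0.6748^(2/3)·√0.012 = 22.03 m³/s.
Channel B: For a triangular section with side slope z = 1.8: A = zy² = 1.8×0.806² = 1.169 m²; P = 2y√(1+z²) = 2×0.806×2.059 = 3.319 m. Hydraulic radius R = A/P = 1.169/3.319 = 0.3523 m. Q_B = (1/0.019)·1.169·0.3523^(2/3)·√0.012 = 3.363 m³/s.
The larger discharge is 22.03 m³/s and the smaller is 3.363 m³/s; the ratio is 6.55.

6.55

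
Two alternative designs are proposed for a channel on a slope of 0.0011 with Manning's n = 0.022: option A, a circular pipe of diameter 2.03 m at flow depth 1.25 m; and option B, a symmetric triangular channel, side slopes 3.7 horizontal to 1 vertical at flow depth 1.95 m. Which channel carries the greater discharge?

Channel A: For a circular section of diameter D = 2.03 m at depth y = 1.25 m, the central angle is θ = 2 arccos(1 − 2y/D) = 3.609 rad. Then A = (D²/8)(θ − sin θ) = 2.091 m² and P = Dθ/2 = 3.663 m. Hydraulic radius R = A/P = 2.091/3.663 = 0.5708 m. Q_A = (1/0.022)·2.091·0.5708^(2/3)·√0.0011 = 2.169 m³/s.
Channel B: For a triangular section with side slope z = 3.7: A = zy² = 3.7×1.95² = 14.07 m²; P = 2y√(1+z²) = 2×1.95×3.833 = 14.95 m. Hydraulic radius R = A/P = 14.07/14.95 = 0.9412 m. Q_B = (1/0.022)·14.07·0.9412^(2/3)·√0.0011 = 20.37 m³/s.
Q_A = 2.169 m³/s vs Q_B = 20.37 m³/s, so channel B carries more.

channel B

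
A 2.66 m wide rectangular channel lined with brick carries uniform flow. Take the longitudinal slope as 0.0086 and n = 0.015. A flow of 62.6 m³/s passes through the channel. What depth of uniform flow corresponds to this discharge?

y_n = 3.84 m

Manning's equation rearranged: A R^(2/3) = nQ / (1·√S) = 0.015 × 62.6 / (√0.0086) = 10.13.
At y = 2.66 m: A R^(2/3) = 6.53 — too small.
At y = 4.62 m: A R^(2/3) = 12.56 — too large.
At y = 3.84 m: A R^(2/3) = 10.13 — ≈ 10.13.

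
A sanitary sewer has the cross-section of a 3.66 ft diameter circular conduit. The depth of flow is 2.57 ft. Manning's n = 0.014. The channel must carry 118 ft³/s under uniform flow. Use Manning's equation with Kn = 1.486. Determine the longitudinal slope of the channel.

S = 0.0178

For a circular section of diameter D = 3.66 ft at depth y = 2.57 ft, the central angle is θ = 2 arccos(1 − 2y/D) = 3.974 rad. Then A = (D²/8)(θ − sin θ) = 7.893 ft² and P = Dθ/2 = 7.273 ft.
Hydraulic radius R = A/P = 7.893/7.273 = 1.085 ft.
From Manning's equation, S = [nQ / (1.486 A R^(2/3))]² = [0.014 × 118 / (1.486 × 7.893 × 1.085^(2/3))]² = 0.0178.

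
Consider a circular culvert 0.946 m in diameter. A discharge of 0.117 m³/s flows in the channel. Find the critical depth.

At critical depth, Q² T / (g A³) = 1, i.e. A³/T = Q²/g = 0.117²/9.81 = 0.001395.
At y = 0.228 m: A³/T = 0.002746 — over.
At y = 0.147 m: A³/T = 0.0004915 — short.
At y = 0.192 m: A³/T = 0.001403 — close enough.

y_c = 0.192 m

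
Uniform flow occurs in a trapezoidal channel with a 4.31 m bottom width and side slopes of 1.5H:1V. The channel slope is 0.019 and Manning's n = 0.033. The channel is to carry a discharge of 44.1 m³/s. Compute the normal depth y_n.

y_n = 1.55 m

Manning's equation rearranged: A R^(2/3) = nQ / (1·√S) = 0.033 × 44.1 / (√0.019) = 10.56.
Trying y = 1.68 m: A R^(2/3) = 12.28 — high.
Trying y = 1.55 m: A R^(2/3) = 10.55 — close enough.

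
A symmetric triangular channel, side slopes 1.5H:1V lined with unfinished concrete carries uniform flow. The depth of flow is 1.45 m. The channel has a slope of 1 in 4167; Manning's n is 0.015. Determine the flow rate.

Q = 2.33 m³/s

For a triangular section with side slope z = 1.5: A = zy² = 1.5×1.45² = 3.154 m²; P = 2y√(1+z²) = 2×1.45×1.803 = 5.228 m.
Hydraulic radius R = A/P = 3.154/5.228 = 0.6032 m.
Manning's equation: Q = (1/n) A R^(2/3) S^(1/2) = (1/0.015) × 3.154 × 0.6032^(2/3) × 0.00024^(1/2) = 2.33 m³/s.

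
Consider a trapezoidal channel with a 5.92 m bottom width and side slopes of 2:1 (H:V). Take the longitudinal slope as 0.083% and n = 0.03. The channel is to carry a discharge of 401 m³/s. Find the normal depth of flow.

y_n = 7.69 m

Manning's equation rearranged: A R^(2/3) = nQ / (1·√S) = 0.03 × 401 / (√0.00083) = 417.6.
Try y = 5.68 m: A R^(2/3) = 210.2 — short.
Try y = 7.69 m: A R^(2/3) = 417.1 — close enough.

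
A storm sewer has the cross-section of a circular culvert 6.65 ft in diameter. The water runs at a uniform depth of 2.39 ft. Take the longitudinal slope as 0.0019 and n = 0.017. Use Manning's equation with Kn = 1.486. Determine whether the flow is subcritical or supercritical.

subcritical

For a circular section of diameter D = 6.65 ft at depth y = 2.39 ft, the central angle is θ = 2 arccos(1 − 2y/D) = 2.571 rad. Then A = (D²/8)(θ − sin θ) = 11.23 ft² and P = Dθ/2 = 8.55 ft.
Hydraulic radius R = A/P = 11.23/8.55 = 1.314 ft.
V = (1.486/n) R^(2/3) √S = (1.486/0.017) × 1.314^(2/3) × √0.0019 = 4.57 ft/s. Hydraulic depth D_h = A/T = 11.23/6.382 = 1.76 ft.
Froude number Fr = V/√(g·D_h) = 4.57/√(32.2×1.76) = 0.607, which is less than 1, so the flow is subcritical.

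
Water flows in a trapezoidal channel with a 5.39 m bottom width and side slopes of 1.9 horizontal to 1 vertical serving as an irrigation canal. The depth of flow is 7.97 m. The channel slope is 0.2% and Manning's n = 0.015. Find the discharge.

Q = 1260 m³/s

With bottom width b = 5.39 m and side slope z = 1.9: A = (b + zy)y = (5.39 + 1.9×7.97)×7.97 = 163.6 m²; P = b + 2y√(1+z²) = 5.39 + 2×7.97×2.147 = 39.61 m.
Hydraulic radius R = A/P = 163.6/39.61 = 4.131 m.
Manning's equation: Q = (1/n) A R^(2/3) S^(1/2) = (1/0.015) × 163.6 × 4.131^(2/3) × 0.002^(1/2) = 1260 m³/s.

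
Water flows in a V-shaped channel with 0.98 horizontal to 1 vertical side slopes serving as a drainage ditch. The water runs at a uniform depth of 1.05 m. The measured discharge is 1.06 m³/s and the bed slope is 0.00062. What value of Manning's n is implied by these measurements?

For a triangular section with side slope z = 0.98: A = zy² = 0.98×1.05² = 1.08 m²; P = 2y√(1+z²) = 2×1.05×1.4 = 2.94 m.
Hydraulic radius R = A/P = 1.08/2.94 = 0.3675 m.
Rearranging Manning's equation: n = (1/Q) A R^(2/3) S^(1/2) = (1/1.06) × 1.08 × 0.3675^(2/3) × √0.00062 = 0.013.

n = 0.013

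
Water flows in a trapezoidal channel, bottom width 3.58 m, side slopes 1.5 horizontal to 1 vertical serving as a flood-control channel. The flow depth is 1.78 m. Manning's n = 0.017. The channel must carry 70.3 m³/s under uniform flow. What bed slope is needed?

S = 0.01

With bottom width b = 3.58 m and side slope z = 1.5: A = (b + zy)y = (3.58 + 1.5×1.78)×1.78 = 11.12 m²; P = b + 2y√(1+z²) = 3.58 + 2×1.78×1.803 = 9.998 m.
Hydraulic radius R = A/P = 11.12/9.998 = 1.113 m.
From Manning's equation, S = [nQ / (1 A R^(2/3))]² = [0.017 × 70.3 / (1 × 11.12 × 1.113^(2/3))]² = 0.01.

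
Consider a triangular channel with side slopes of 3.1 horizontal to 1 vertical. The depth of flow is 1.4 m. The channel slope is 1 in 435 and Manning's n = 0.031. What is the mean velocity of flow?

V = 1.18 m/s

For a triangular section with side slope z = 3.1: A = zy² = 3.1×1.4² = 6.076 m²; P = 2y√(1+z²) = 2×1.4×3.257 = 9.12 m.
Hydraulic radius R = A/P = 6.076/9.12 = 0.6662 m.
From Manning's equation, V = (1/n) R^(2/3) S^(1/2) = (1/0.031) × 0.6662^(2/3) × 0.002299^(1/2) = 1.18 m/s.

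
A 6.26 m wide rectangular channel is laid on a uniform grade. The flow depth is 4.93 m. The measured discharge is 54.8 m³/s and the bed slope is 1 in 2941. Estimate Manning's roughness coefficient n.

Flow area A = b·y = 6.26 × 4.93 = 30.86 m². Wetted perimeter P = b + 2y = 6.26 + 2×4.93 = 16.12 m.
Hydraulic radius R = A/P = 30.86/16.12 = 1.915 m.
Rearranging Manning's equation: n = (1/Q) A R^(2/3) S^(1/2) = (1/54.8) × 30.86 × 1.915^(2/3) × √0.00034 = 0.016.

n = 0.016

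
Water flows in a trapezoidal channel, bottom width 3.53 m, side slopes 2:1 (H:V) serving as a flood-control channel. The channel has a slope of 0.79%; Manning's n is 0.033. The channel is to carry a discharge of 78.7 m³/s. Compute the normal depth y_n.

Manning's equation rearranged: A R^(2/3) = nQ / (1·√S) = 0.033 × 78.7 / (√0.0079) = 29.22.
Try y = 2.86 m: A R^(2/3) = 36.51 — high.
Try y = 2.08 m: A R^(2/3) = 18.53 — low.
Try y = 2.58 m: A R^(2/3) = 29.22 — matches.

y_n = 2.58 m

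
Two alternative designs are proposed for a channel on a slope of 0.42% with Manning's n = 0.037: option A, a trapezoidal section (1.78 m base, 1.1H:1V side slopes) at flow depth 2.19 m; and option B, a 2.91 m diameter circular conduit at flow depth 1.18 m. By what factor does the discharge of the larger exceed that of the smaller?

Channel A: With bottom width b = 1.78 m and side slope z = 1.1: A = (b + zy)y = (1.78 + 1.1×2.19)×2.19 = 9.174 m²; P = b + 2y√(1+z²) = 1.78 + 2×2.19×1.487 = 8.291 m. Hydraulic radius R = A/P = 9.174/8.291 = 1.106 m. Q_A = (1/0.037)·9.174·1.106^(2/3)·√0.0042 = 17.19 m³/s.
Channel B: For a circular section of diameter D = 2.91 m at depth y = 1.18 m, the central angle is θ = 2 arccos(1 − 2y/D) = 2.761 rad. Then A = (D²/8)(θ − sin θ) = 2.53 m² and P = Dθ/2 = 4.018 m. Hydraulic radius R = A/P = 2.53/4.018 = 0.6297 m. Q_B = (1/0.037)·2.53·0.6297^(2/3)·√0.0042 = 3.256 m³/s.
The larger discharge is 17.19 m³/s and the smaller is 3.256 m³/s; the ratio is 5.28.

5.28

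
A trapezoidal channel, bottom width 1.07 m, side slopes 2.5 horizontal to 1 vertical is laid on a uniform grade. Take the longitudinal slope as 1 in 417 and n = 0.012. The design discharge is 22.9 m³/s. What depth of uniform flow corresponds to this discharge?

Manning's equation rearranged: A R^(2/3) = nQ / (1·√S) = 0.012 × 22.9 / (√0.002398) = 5.612.
Try y = 1.18 m: A R^(2/3) = 3.519 — short.
Try y = 1.44 m: A R^(2/3) = 5.61 — close enough.

y_n = 1.44 m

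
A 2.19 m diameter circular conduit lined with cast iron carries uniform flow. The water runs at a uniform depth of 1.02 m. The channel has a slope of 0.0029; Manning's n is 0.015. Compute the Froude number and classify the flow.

For a circular section of diameter D = 2.19 m at depth y = 1.02 m, the central angle is θ = 2 arccos(1 − 2y/D) = 3.004 rad. Then A = (D²/8)(θ − sin θ) = 1.719 m² and P = Dθ/2 = 3.29 m.
Hydraulic radius R = A/P = 1.719/3.29 = 0.5226 m.
V = (1/n) R^(2/3) √S = (1/0.015) × 0.5226^(2/3) × √0.0029 = 2.329 m/s. Hydraulic depth D_h = A/T = 1.719/2.185 = 0.7869 m.
Froude number Fr = V/√(g·D_h) = 2.329/√(9.81×0.7869) = 0.838, which is less than 1, so the flow is subcritical.

subcritical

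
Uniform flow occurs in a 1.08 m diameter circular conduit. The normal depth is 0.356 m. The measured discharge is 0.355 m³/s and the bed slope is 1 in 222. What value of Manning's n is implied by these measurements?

n = 0.017

For a circular section of diameter D = 1.08 m at depth y = 0.356 m, the central angle is θ = 2 arccos(1 − 2y/D) = 2.446 rad. Then A = (D²/8)(θ − sin θ) = 0.2632 m² and P = Dθ/2 = 1.321 m.
Hydraulic radius R = A/P = 0.2632/1.321 = 0.1993 m.
Rearranging Manning's equation: n = (1/Q) A R^(2/3) S^(1/2) = (1/0.355) × 0.2632 × 0.1993^(2/3) × √0.004505 = 0.017.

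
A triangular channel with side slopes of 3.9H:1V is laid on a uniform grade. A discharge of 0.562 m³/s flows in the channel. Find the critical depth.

At critical depth, Q² T / (g A³) = 1, i.e. A³/T = Q²/g = 0.562²/9.81 = 0.0322.
Trying y = 0.397 m: A³/T = 0.075 — too large.
Trying y = 0.24 m: A³/T = 0.006056 — too small.
Trying y = 0.335 m: A³/T = 0.03209 — matches.

y_c = 0.335 m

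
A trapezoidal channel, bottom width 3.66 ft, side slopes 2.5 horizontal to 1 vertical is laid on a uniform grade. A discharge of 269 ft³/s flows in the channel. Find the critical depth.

y_c = 3.08 ft

At critical depth, Q² T / (g A³) = 1, i.e. A³/T = Q²/g = 269²/32.2 = 2247.
Try y = 3.57 ft: A³/T = 4216 — too large.
Try y = 2.48 ft: A³/T = 910.4 — too small.
Try y = 3.08 ft: A³/T = 2247 — close enough.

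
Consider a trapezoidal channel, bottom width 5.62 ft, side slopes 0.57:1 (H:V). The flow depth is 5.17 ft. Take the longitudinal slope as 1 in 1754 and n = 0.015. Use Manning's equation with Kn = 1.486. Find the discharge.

With bottom width b = 5.62 ft and side slope z = 0.57: A = (b + zy)y = (5.62 + 0.57×5.17)×5.17 = 44.29 ft²; P = b + 2y√(1+z²) = 5.62 + 2×5.17×1.151 = 17.52 ft.
Hydraulic radius R = A/P = 44.29/17.52 = 2.528 ft.
Manning's equation: Q = (1.486/n) A R^(2/3) S^(1/2) = (1.486/0.015) × 44.29 × 2.528^(2/3) × 0.0005701^(1/2) = 194 ft³/s.

Q = 194 ft³/s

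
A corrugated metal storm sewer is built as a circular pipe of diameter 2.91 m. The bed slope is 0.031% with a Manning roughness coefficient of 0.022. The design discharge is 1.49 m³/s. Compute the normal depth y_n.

y_n = 1.18 m

Manning's equation rearranged: A R^(2/3) = nQ / (1·√S) = 0.022 × 1.49 / (√0.00031) = 1.862.
Try y = 1.44 m: A R^(2/3) = 2.643 — high.
Try y = 1 m: A R^(2/3) = 1.366 — low.
Try y = 1.18 m: A R^(2/3) = 1.859 — ≈ 1.862.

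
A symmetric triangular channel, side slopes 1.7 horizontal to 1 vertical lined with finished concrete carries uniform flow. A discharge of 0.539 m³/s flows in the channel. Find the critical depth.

y_c = 0.46 m

At critical depth, Q² T / (g A³) = 1, i.e. A³/T = Q²/g = 0.539²/9.81 = 0.02961.
At y = 0.51 m: A³/T = 0.04986 — over.
At y = 0.326 m: A³/T = 0.005321 — short.
At y = 0.46 m: A³/T = 0.02976 — close enough.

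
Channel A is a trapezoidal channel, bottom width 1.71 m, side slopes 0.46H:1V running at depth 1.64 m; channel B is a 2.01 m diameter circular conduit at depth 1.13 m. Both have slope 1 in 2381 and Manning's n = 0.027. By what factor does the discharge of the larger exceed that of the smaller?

Channel A: With bottom width b = 1.71 m and side slope z = 0.46: A = (b + zy)y = (1.71 + 0.46×1.64)×1.64 = 4.042 m²; P = b + 2y√(1+z²) = 1.71 + 2×1.64×1.101 = 5.32 m. Hydraulic radius R = A/P = 4.042/5.32 = 0.7596 m. Q_A = (1/0.027)·4.042·0.7596^(2/3)·√0.00042 = 2.554 m³/s.
Channel B: For a circular section of diameter D = 2.01 m at depth y = 1.13 m, the central angle is θ = 2 arccos(1 − 2y/D) = 3.391 rad. Then A = (D²/8)(θ − sin θ) = 1.837 m² and P = Dθ/2 = 3.408 m. Hydraulic radius R = A/P = 1.837/3.408 = 0.5391 m. Q_B = (1/0.027)·1.837·0.5391^(2/3)·√0.00042 = 0.9236 m³/s.
The larger discharge is 2.554 m³/s and the smaller is 0.9236 m³/s; the ratio is 2.77.

2.77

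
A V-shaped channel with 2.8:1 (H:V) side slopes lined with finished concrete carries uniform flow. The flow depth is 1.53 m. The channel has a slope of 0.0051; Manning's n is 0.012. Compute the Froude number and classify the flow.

For a triangular section with side slope z = 2.8: A = zy² = 2.8×1.53² = 6.555 m²; P = 2y√(1+z²) = 2×1.53×2.973 = 9.098 m.
Hydraulic radius R = A/P = 6.555/9.098 = 0.7204 m.
V = (1/n) R^(2/3) √S = (1/0.012) × 0.7204^(2/3) × √0.0051 = 4.783 m/s. Hydraulic depth D_h = A/T = 6.555/8.568 = 0.765 m.
Froude number Fr = V/√(g·D_h) = 4.783/√(9.81×0.765) = 1.75, which is greater than 1, so the flow is supercritical.

supercritical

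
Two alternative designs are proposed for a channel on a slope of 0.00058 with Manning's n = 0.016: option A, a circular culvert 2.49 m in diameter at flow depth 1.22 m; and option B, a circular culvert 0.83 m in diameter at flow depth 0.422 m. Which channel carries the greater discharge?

Channel A: For a circular section of diameter D = 2.49 m at depth y = 1.22 m, the central angle is θ = 2 arccos(1 − 2y/D) = 3.101 rad. Then A = (D²/8)(θ − sin θ) = 2.373 m² and P = Dθ/2 = 3.861 m. Hydraulic radius R = A/P = 2.373/3.861 = 0.6144 m. Q_A = (1/0.016)·2.373·0.6144^(2/3)·√0.00058 = 2.581 m³/s.
Channel B: For a circular section of diameter D = 0.83 m at depth y = 0.422 m, the central angle is θ = 2 arccos(1 − 2y/D) = 3.175 rad. Then A = (D²/8)(θ − sin θ) = 0.2763 m² and P = Dθ/2 = 1.318 m. Hydraulic radius R = A/P = 0.2763/1.318 = 0.2097 m. Q_B = (1/0.016)·0.2763·0.2097^(2/3)·√0.00058 = 0.1468 m³/s.
Q_A = 2.581 m³/s vs Q_B = 0.1468 m³/s, so channel A carries more.

channel A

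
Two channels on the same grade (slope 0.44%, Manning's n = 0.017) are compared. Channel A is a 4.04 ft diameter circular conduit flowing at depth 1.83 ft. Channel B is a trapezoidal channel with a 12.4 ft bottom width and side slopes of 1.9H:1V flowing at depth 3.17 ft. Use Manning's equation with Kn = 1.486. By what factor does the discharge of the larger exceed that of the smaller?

Channel A: For a circular section of diameter D = 4.04 ft at depth y = 1.83 ft, the central angle is θ = 2 arccos(1 − 2y/D) = 2.953 rad. Then A = (D²/8)(θ − sin θ) = 5.643 ft² and P = Dθ/2 = 5.965 ft. Hydraulic radius R = A/P = 5.643/5.965 = 0.9459 ft. Q_A = (1.486/0.017)·5.643·0.9459^(2/3)·√0.0044 = 31.53 ft³/s.
Channel B: With bottom width b = 12.4 ft and side slope z = 1.9: A = (b + zy)y = (12.4 + 1.9×3.17)×3.17 = 58.4 ft²; P = b + 2y√(1+z²) = 12.4 + 2×3.17×2.147 = 26.01 ft. Hydraulic radius R = A/P = 58.4/26.01 = 2.245 ft. Q_B = (1.486/0.017)·58.4·2.245^(2/3)·√0.0044 = 580.6 ft³/s.
The larger discharge is 580.6 ft³/s and the smaller is 31.53 ft³/s; the ratio is 18.4.

18.4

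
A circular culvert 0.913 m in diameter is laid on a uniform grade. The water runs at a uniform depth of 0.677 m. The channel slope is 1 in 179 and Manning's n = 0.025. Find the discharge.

For a circular section of diameter D = 0.913 m at depth y = 0.677 m, the central angle is θ = 2 arccos(1 − 2y/D) = 4.15 rad. Then A = (D²/8)(θ − sin θ) = 0.5205 m² and P = Dθ/2 = 1.894 m.
Hydraulic radius R = A/P = 0.5205/1.894 = 0.2748 m.
Manning's equation: Q = (1/n) A R^(2/3) S^(1/2) = (1/0.025) × 0.5205 × 0.2748^(2/3) × 0.005587^(1/2) = 0.658 m³/s.

Q = 0.658 m³/s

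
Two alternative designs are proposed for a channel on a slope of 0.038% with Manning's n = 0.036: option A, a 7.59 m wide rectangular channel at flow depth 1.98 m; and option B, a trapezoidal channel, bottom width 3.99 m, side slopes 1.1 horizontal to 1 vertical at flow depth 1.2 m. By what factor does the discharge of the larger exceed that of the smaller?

3.15

Channel A: Flow area A = b·y = 7.59 × 1.98 = 15.03 m². Wetted perimeter P = b + 2y = 7.59 + 2×1.98 = 11.55 m. Hydraulic radius R = A/P = 15.03/11.55 = 1.301 m. Q_A = (1/0.036)·15.03·1.301^(2/3)·√0.00038 = 9.699 m³/s.
Channel B: With bottom width b = 3.99 m and side slope z = 1.1: A = (b + zy)y = (3.99 + 1.1×1.2)×1.2 = 6.372 m²; P = b + 2y√(1+z²) = 3.99 + 2×1.2×1.487 = 7.558 m. Hydraulic radius R = A/P = 6.372/7.558 = 0.8431 m. Q_B = (1/0.036)·6.372·0.8431^(2/3)·√0.00038 = 3.079 m³/s.
The larger discharge is 9.699 m³/s and the smaller is 3.079 m³/s; the ratio is 3.15.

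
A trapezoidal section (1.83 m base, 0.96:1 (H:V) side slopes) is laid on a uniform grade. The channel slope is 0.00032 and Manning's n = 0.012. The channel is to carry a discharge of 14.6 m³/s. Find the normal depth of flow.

Manning's equation rearranged: A R^(2/3) = nQ / (1·√S) = 0.012 × 14.6 / (√0.00032) = 9.794.
At y = 2.48 m: A R^(2/3) = 11.79 — too large.
At y = 1.8 m: A R^(2/3) = 6.141 — too small.
At y = 2.27 m: A R^(2/3) = 9.817 — ≈ 9.794.

y_n = 2.27 m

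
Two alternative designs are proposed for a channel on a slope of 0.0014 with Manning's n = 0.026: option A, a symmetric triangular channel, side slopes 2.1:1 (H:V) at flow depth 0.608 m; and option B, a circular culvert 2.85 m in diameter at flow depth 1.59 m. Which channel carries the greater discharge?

Channel A: For a triangular section with side slope z = 2.1: A = zy² = 2.1×0.608² = 0.7763 m²; P = 2y√(1+z²) = 2×0.608×2.326 = 2.828 m. Hydraulic radius R = A/P = 0.7763/2.828 = 0.2745 m. Q_A = (1/0.026)·0.7763·0.2745^(2/3)·√0.0014 = 0.4718 m³/s.
Channel B: For a circular section of diameter D = 2.85 m at depth y = 1.59 m, the central angle is θ = 2 arccos(1 − 2y/D) = 3.374 rad. Then A = (D²/8)(θ − sin θ) = 3.659 m² and P = Dθ/2 = 4.808 m. Hydraulic radius R = A/P = 3.659/4.808 = 0.7611 m. Q_B = (1/0.026)·3.659·0.7611^(2/3)·√0.0014 = 4.389 m³/s.
Q_A = 0.4718 m³/s vs Q_B = 4.389 m³/s, so channel B carries more.

channel B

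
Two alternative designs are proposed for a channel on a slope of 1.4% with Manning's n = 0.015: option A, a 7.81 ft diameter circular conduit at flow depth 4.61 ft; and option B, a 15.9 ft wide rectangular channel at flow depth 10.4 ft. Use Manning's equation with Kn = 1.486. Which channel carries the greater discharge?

channel B

Channel A: For a circular section of diameter D = 7.81 ft at depth y = 4.61 ft, the central angle is θ = 2 arccos(1 − 2y/D) = 3.505 rad. Then A = (D²/8)(θ − sin θ) = 29.43 ft² and P = Dθ/2 = 13.69 ft. Hydraulic radius R = A/P = 29.43/13.69 = 2.15 ft. Q_A = (1.486/0.015)·29.43·2.15^(2/3)·√0.014 = 574.7 ft³/s.
Channel B: Flow area A = b·y = 15.9 × 10.4 = 165.4 ft². Wetted perimeter P = b + 2y = 15.9 + 2×10.4 = 36.7 ft. Hydraulic radius R = A/P = 165.4/36.7 = 4.506 ft. Q_B = (1.486/0.015)·165.4·4.506^(2/3)·√0.014 = 5288 ft³/s.
Q_A = 574.7 ft³/s vs Q_B = 5288 ft³/s, so channel B carries more.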